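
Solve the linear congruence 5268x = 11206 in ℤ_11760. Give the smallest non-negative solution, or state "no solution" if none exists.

no solution

gcd(5268, 11760):
11760 = 2×5268 + 1224
5268 = 4×1224 + 372
1224 = 3×372 + 108
372 = 3×108 + 48
108 = 2×48 + 12
48 = 4×12 + 0
gcd = 12, but 12 ∤ 11206, so the congruence has no solution.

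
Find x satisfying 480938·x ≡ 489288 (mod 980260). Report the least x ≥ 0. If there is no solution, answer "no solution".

47936

First find gcd(480938, 980260):
980260 = 2×480938 + 18384
480938 = 26×18384 + 2954
18384 = 6×2954 + 660
2954 = 4×660 + 314
660 = 2×314 + 32
314 = 9×32 + 26
32 = 1×26 + 6
26 = 4×6 + 2
6 = 3×2 + 0
gcd = 2 and 2 | 489288, so solutions exist. Divide through by 2: 240469x ≡ 244644 (mod 490130).
Now find 240469⁻¹ mod 490130:
490130 = 2·240469 + 9192
240469 = 26·9192 + 1477
9192 = 6·1477 + 330
1477 = 4·330 + 157
330 = 2·157 + 16
157 = 9·16 + 13
16 = 1·13 + 3
13 = 4·3 + 1
3 = 3·1 + 0
Back-substitute:
1 = 13 − 4·3
1 = −4·16 + 5·13
1 = 5·157 − 49·16
1 = −49·330 + 103·157
1 = 103·1477 − 461·330
1 = −461·9192 + 2869·1477
1 = 2869·240469 − 75055·9192
1 = −75055·490130 + 152979·240469
So 240469⁻¹ ≡ 152979 (mod 490130).
Then x ≡ 152979·244644 ≡ 47936 (mod 490130); the smallest non-negative solution is x = 47936.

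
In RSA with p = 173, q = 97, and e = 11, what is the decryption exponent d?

φ(n) = (p−1)(q−1) = 172·96 = 16512.
Need d with 11·d ≡ 1 (mod 16512). Apply the extended Euclidean algorithm:
16512 = 1501·11 + 1
11 = 11·1 + 0
Back-substitute:
1 = 16512 − 1501·11
So 11·(-1501) ≡ 1 (mod 16512), hence d ≡ -1501 ≡ 15011 (mod 16512).

15011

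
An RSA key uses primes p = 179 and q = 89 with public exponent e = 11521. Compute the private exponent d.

3985

φ(n) = (p−1)(q−1) = 178·88 = 15664.
Need d with 11521·d ≡ 1 (mod 15664). Apply the extended Euclidean algorithm:
15664 = 1·11521 + 4143
11521 = 2·4143 + 3235
4143 = 1·3235 + 908
3235 = 3·908 + 511
908 = 1·511 + 397
511 = 1·397 + 114
397 = 3·114 + 55
114 = 2·55 + 4
55 = 13·4 + 3
4 = 1·3 + 1
3 = 3·1 + 0
Back-substitute:
1 = 4 − 3
1 = −55 + 14·4
1 = 14·114 − 29·55
1 = −29·397 + 101·114
1 = 101·511 − 130·397
1 = −130·908 + 231·511
1 = 231·3235 − 823·908
1 = −823·4143 + 1054·3235
1 = 1054·11521 − 2931·4143
1 = −2931·15664 + 3985·11521
So 11521·3985 ≡ 1 (mod 15664), hence d = 3985.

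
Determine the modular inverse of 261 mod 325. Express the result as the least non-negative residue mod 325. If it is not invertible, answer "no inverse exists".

66

gcd(325, 261) by repeated division:
325 = 1×261 + 64
261 = 4×64 + 5
64 = 12×5 + 4
5 = 1×4 + 1
4 = 4×1 + 0
gcd = 1, so the inverse exists. Back-substitute:
1 = 5 − 4
1 = −64 + 13·5
1 = 13·261 − 53·64
1 = −53·325 + 66·261
So 261·66 ≡ 1 (mod 325).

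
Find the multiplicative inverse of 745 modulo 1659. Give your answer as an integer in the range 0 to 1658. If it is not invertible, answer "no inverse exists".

Run Euclid on (1659, 745):
1659 = 2×745 + 169
745 = 4×169 + 69
169 = 2×69 + 31
69 = 2×31 + 7
31 = 4×7 + 3
7 = 2×3 + 1
3 = 3×1 + 0
gcd = 1, so the inverse exists. Back-substitute:
1 = 7 − 2·3
1 = −2·31 + 9·7
1 = 9·69 − 20·31
1 = −20·169 + 49·69
1 = 49·745 − 216·169
1 = −216·1659 + 481·745
So 745·481 ≡ 1 (mod 1659).

481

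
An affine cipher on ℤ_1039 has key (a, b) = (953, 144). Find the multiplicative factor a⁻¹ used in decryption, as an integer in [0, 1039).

gcd(1039, 953) by repeated division:
1039 = 1*953 + 86
953 = 11*86 + 7
86 = 12*7 + 2
7 = 3*2 + 1
2 = 2*1 + 0
gcd = 1, so the inverse exists. Back-substitute:
1 = 7 − 3·2
1 = −3·86 + 37·7
1 = 37·953 − 410·86
1 = −410·1039 + 447·953
So 953·447 ≡ 1 (mod 1039).

447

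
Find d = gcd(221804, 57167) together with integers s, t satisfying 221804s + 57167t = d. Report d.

11

Euclidean algorithm:
221804 = 3*57167 + 50303
57167 = 1*50303 + 6864
50303 = 7*6864 + 2255
6864 = 3*2255 + 99
2255 = 22*99 + 77
99 = 1*77 + 22
77 = 3*22 + 11
22 = 2*11 + 0
gcd(221804, 57167) = 11.
Back-substituting:
11 = 77 − 3·22
11 = −3·99 + 4·77
11 = 4·2255 − 91·99
11 = −91·6864 + 277·2255
11 = 277·50303 − 2030·6864
11 = −2030·57167 + 2307·50303
11 = 2307·221804 − 8951·57167
So 11 = (2307)·221804 + (-8951)·57167.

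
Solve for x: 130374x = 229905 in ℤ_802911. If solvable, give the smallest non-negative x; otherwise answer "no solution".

First find gcd(130374, 802911):
802911 = 6×130374 + 20667
130374 = 6×20667 + 6372
20667 = 3×6372 + 1551
6372 = 4×1551 + 168
1551 = 9×168 + 39
168 = 4×39 + 12
39 = 3×12 + 3
12 = 4×3 + 0
gcd = 3 and 3 | 229905, so solutions exist. Divide through by 3: 43458x ≡ 76635 (mod 267637).
Now find 43458⁻¹ mod 267637:
267637 = 6·43458 + 6889
43458 = 6·6889 + 2124
6889 = 3·2124 + 517
2124 = 4·517 + 56
517 = 9·56 + 13
56 = 4·13 + 4
13 = 3·4 + 1
4 = 4·1 + 0
Back-substitute:
1 = 13 − 3·4
1 = −3·56 + 13·13
1 = 13·517 − 120·56
1 = −120·2124 + 493·517
1 = 493·6889 − 1599·2124
1 = −1599·43458 + 10087·6889
1 = 10087·267637 − 62121·43458
So 43458·(-62121) ≡ 1 (mod 267637), i.e. 43458⁻¹ ≡ 205516.
Then x ≡ 205516·76635 ≡ 84121 (mod 267637); the smallest non-negative solution is x = 84121.

84121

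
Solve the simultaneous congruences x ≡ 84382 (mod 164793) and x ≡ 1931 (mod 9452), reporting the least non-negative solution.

Write x = 84382 + 164793·k. Then 164793·k ≡ 1931 − 84382 ≡ 2617 (mod 9452).
Need 164793⁻¹ mod 9452. Extended Euclid on (9452, 4109):
9452 = 2·4109 + 1234
4109 = 3·1234 + 407
1234 = 3·407 + 13
407 = 31·13 + 4
13 = 3·4 + 1
4 = 4·1 + 0
Back-substitute:
1 = 13 − 3·4
1 = −3·407 + 94·13
1 = 94·1234 − 285·407
1 = −285·4109 + 949·1234
1 = 949·9452 − 2183·4109
164793⁻¹ ≡ 7269 (mod 9452), so k ≡ 7269·2617 ≡ 5549 (mod 9452).
x = 84382 + 164793·5549 = 914520739.

914520739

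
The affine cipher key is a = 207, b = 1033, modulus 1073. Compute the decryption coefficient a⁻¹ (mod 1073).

254

Extended Euclidean algorithm:
1073 = 5*207 + 38
207 = 5*38 + 17
38 = 2*17 + 4
17 = 4*4 + 1
4 = 4*1 + 0
Since gcd(207, 1073) = 1, back-substitute to write 1 as a combination:
1 = 17 − 4·4
1 = −4·38 + 9·17
1 = 9·207 − 49·38
1 = −49·1073 + 254·207
So 207·254 ≡ 1 (mod 1073).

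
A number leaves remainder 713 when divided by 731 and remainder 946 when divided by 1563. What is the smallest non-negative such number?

630835

Write x = 713 + 731·k. Then 731·k ≡ 946 − 713 ≡ 233 (mod 1563).
Need 731⁻¹ mod 1563. Extended Euclid on (1563, 731):
1563 = 2*731 + 101
731 = 7*101 + 24
101 = 4*24 + 5
24 = 4*5 + 4
5 = 1*4 + 1
4 = 4*1 + 0
Back-substitute:
1 = 5 − 4
1 = −24 + 5·5
1 = 5·101 − 21·24
1 = −21·731 + 152·101
1 = 152·1563 − 325·731
731⁻¹ ≡ 1238 (mod 1563), so k ≡ 1238·233 ≡ 862 (mod 1563).
x = 713 + 731·862 = 630835.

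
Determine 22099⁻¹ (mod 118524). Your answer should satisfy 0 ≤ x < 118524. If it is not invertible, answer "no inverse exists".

no inverse exists

Compute gcd(22099, 118524):
118524 = 5*22099 + 8029
22099 = 2*8029 + 6041
8029 = 1*6041 + 1988
6041 = 3*1988 + 77
1988 = 25*77 + 63
77 = 1*63 + 14
63 = 4*14 + 7
14 = 2*7 + 0
The gcd is 7, not 1, hence no inverse exists.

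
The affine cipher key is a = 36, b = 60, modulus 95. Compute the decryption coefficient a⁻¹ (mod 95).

66

Run Euclid on (95, 36):
95 = 2·36 + 23
36 = 1·23 + 13
23 = 1·13 + 10
13 = 1·10 + 3
10 = 3·3 + 1
3 = 3·1 + 0
Since gcd(36, 95) = 1, back-substitute to write 1 as a combination:
1 = 10 − 3·3
1 = −3·13 + 4·10
1 = 4·23 − 7·13
1 = −7·36 + 11·23
1 = 11·95 − 29·36
Thus 36·(-29) ≡ 1 (mod 95); reducing, -29 mod 95 = 66.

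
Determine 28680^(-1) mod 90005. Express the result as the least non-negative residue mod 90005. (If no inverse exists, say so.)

Euclidean algorithm on 90005, 28680:
90005 = 3*28680 + 3965
28680 = 7*3965 + 925
3965 = 4*925 + 265
925 = 3*265 + 130
265 = 2*130 + 5
130 = 26*5 + 0
The gcd is 5, not 1, hence no inverse exists.

no inverse exists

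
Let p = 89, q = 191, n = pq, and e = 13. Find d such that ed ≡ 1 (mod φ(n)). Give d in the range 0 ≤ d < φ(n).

φ(n) = (p−1)(q−1) = 88·190 = 16720.
Need d with 13·d ≡ 1 (mod 16720). Apply the extended Euclidean algorithm:
16720 = 1286×13 + 2
13 = 6×2 + 1
2 = 2×1 + 0
Back-substitute:
1 = 13 − 6·2
1 = −6·16720 + 7717·13
So 13·7717 ≡ 1 (mod 16720), hence d = 7717.

7717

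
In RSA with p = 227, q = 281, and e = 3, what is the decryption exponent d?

φ(n) = (p−1)(q−1) = 226·280 = 63280.
Need d with 3·d ≡ 1 (mod 63280). Apply the extended Euclidean algorithm:
63280 = 21093·3 + 1
3 = 3·1 + 0
Back-substitute:
1 = 63280 − 21093·3
So 3·(-21093) ≡ 1 (mod 63280), hence d ≡ -21093 ≡ 42187 (mod 63280).

42187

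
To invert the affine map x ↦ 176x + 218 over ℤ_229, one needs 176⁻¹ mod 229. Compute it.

Apply the Euclidean algorithm to 229 and 176:
229 = 1·176 + 53
176 = 3·53 + 17
53 = 3·17 + 2
17 = 8·2 + 1
2 = 2·1 + 0
Since gcd(176, 229) = 1, back-substitute to write 1 as a combination:
1 = 17 − 8·2
1 = −8·53 + 25·17
1 = 25·176 − 83·53
1 = −83·229 + 108·176
So 176·108 ≡ 1 (mod 229).

108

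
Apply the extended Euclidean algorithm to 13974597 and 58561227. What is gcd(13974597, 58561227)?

Repeated division:
58561227 = 4·13974597 + 2662839
13974597 = 5·2662839 + 660402
2662839 = 4·660402 + 21231
660402 = 31·21231 + 2241
21231 = 9·2241 + 1062
2241 = 2·1062 + 117
1062 = 9·117 + 9
117 = 13·9 + 0
gcd(13974597, 58561227) = 9.
Back-substituting:
9 = 1062 − 9·117
9 = −9·2241 + 19·1062
9 = 19·21231 − 180·2241
9 = −180·660402 + 5599·21231
9 = 5599·2662839 − 22576·660402
9 = −22576·13974597 + 118479·2662839
9 = 118479·58561227 − 496492·13974597
So 9 = (118479)·58561227 + (-496492)·13974597.

9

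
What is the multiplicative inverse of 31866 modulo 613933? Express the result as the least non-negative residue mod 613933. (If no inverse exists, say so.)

50612

Extended Euclidean algorithm:
613933 = 19*31866 + 8479
31866 = 3*8479 + 6429
8479 = 1*6429 + 2050
6429 = 3*2050 + 279
2050 = 7*279 + 97
279 = 2*97 + 85
97 = 1*85 + 12
85 = 7*12 + 1
12 = 12*1 + 0
The gcd is 1. Working backward:
1 = 85 − 7·12
1 = −7·97 + 8·85
1 = 8·279 − 23·97
1 = −23·2050 + 169·279
1 = 169·6429 − 530·2050
1 = −530·8479 + 699·6429
1 = 699·31866 − 2627·8479
1 = −2627·613933 + 50612·31866
So 31866·50612 ≡ 1 (mod 613933).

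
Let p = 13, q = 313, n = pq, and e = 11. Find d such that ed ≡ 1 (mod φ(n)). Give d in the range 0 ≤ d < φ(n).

φ(n) = (p−1)(q−1) = 12·312 = 3744.
Need d with 11·d ≡ 1 (mod 3744). Apply the extended Euclidean algorithm:
3744 = 340·11 + 4
11 = 2·4 + 3
4 = 1·3 + 1
3 = 3·1 + 0
Back-substitute:
1 = 4 − 3
1 = −11 + 3·4
1 = 3·3744 − 1021·11
So 11·(-1021) ≡ 1 (mod 3744), hence d ≡ -1021 ≡ 2723 (mod 3744).

2723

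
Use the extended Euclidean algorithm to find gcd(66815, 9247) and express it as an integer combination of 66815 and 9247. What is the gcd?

7

Apply Euclid's algorithm to 66815 and 9247:
66815 = 7·9247 + 2086
9247 = 4·2086 + 903
2086 = 2·903 + 280
903 = 3·280 + 63
280 = 4·63 + 28
63 = 2·28 + 7
28 = 4·7 + 0
gcd(66815, 9247) = 7.
Express as a combination:
7 = 63 − 2·28
7 = −2·280 + 9·63
7 = 9·903 − 29·280
7 = −29·2086 + 67·903
7 = 67·9247 − 297·2086
7 = −297·66815 + 2146·9247
So 7 = (-297)·66815 + (2146)·9247.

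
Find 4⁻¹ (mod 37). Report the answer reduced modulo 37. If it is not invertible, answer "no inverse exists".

Apply the Euclidean algorithm to 37 and 4:
37 = 9×4 + 1
4 = 4×1 + 0
gcd = 1, so the inverse exists. Back-substitute:
1 = 37 − 9·4
So 4·(-9) ≡ 1 (mod 37), and -9 ≡ 28 (mod 37).

28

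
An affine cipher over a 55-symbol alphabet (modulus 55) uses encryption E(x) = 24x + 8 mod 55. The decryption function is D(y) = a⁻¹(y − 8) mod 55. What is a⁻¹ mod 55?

39

gcd(55, 24) by repeated division:
55 = 2·24 + 7
24 = 3·7 + 3
7 = 2·3 + 1
3 = 3·1 + 0
gcd = 1, so the inverse exists. Back-substitute:
1 = 7 − 2·3
1 = −2·24 + 7·7
1 = 7·55 − 16·24
Hence 24⁻¹ ≡ -16 ≡ 39 (mod 55).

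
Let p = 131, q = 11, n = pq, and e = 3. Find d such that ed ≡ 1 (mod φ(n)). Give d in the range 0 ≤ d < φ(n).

φ(n) = (p−1)(q−1) = 130·10 = 1300.
Need d with 3·d ≡ 1 (mod 1300). Apply the extended Euclidean algorithm:
1300 = 433·3 + 1
3 = 3·1 + 0
Back-substitute:
1 = 1300 − 433·3
So 3·(-433) ≡ 1 (mod 1300), hence d ≡ -433 ≡ 867 (mod 1300).

867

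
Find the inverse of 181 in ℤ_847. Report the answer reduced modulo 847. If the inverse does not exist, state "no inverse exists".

482

gcd(847, 181) by repeated division:
847 = 4·181 + 123
181 = 1·123 + 58
123 = 2·58 + 7
58 = 8·7 + 2
7 = 3·2 + 1
2 = 2·1 + 0
The gcd is 1. Working backward:
1 = 7 − 3·2
1 = −3·58 + 25·7
1 = 25·123 − 53·58
1 = −53·181 + 78·123
1 = 78·847 − 365·181
Thus 181·(-365) ≡ 1 (mod 847); reducing, -365 mod 847 = 482.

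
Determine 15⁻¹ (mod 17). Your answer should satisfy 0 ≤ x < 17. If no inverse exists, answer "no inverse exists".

8

Apply the Euclidean algorithm to 17 and 15:
17 = 1*15 + 2
15 = 7*2 + 1
2 = 2*1 + 0
gcd = 1, so the inverse exists. Back-substitute:
1 = 15 − 7·2
1 = −7·17 + 8·15
So 15·8 ≡ 1 (mod 17).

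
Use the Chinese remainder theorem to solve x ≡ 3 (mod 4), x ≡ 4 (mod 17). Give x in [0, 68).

Write x = 3 + 4·k. Then 4·k ≡ 4 − 3 ≡ 1 (mod 17).
Need 4⁻¹ mod 17. Extended Euclid on (17, 4):
17 = 4*4 + 1
4 = 4*1 + 0
Back-substitute:
1 = 17 − 4·4
4⁻¹ ≡ 13 (mod 17), so k ≡ 13·1 ≡ 13 (mod 17).
x = 3 + 4·13 = 55.

55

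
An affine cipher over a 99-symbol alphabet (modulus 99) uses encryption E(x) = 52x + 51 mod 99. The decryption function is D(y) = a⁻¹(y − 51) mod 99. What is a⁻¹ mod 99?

gcd(99, 52) by repeated division:
99 = 1×52 + 47
52 = 1×47 + 5
47 = 9×5 + 2
5 = 2×2 + 1
2 = 2×1 + 0
gcd = 1, so the inverse exists. Back-substitute:
1 = 5 − 2·2
1 = −2·47 + 19·5
1 = 19·52 − 21·47
1 = −21·99 + 40·52
So 52·40 ≡ 1 (mod 99).

40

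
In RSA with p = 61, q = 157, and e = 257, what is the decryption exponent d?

2513

φ(n) = (p−1)(q−1) = 60·156 = 9360.
Need d with 257·d ≡ 1 (mod 9360). Apply the extended Euclidean algorithm:
9360 = 36·257 + 108
257 = 2·108 + 41
108 = 2·41 + 26
41 = 1·26 + 15
26 = 1·15 + 11
15 = 1·11 + 4
11 = 2·4 + 3
4 = 1·3 + 1
3 = 3·1 + 0
Back-substitute:
1 = 4 − 3
1 = −11 + 3·4
1 = 3·15 − 4·11
1 = −4·26 + 7·15
1 = 7·41 − 11·26
1 = −11·108 + 29·41
1 = 29·257 − 69·108
1 = −69·9360 + 2513·257
So 257·2513 ≡ 1 (mod 9360), hence d = 2513.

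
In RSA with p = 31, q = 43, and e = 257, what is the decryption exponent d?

φ(n) = (p−1)(q−1) = 30·42 = 1260.
Need d with 257·d ≡ 1 (mod 1260). Apply the extended Euclidean algorithm:
1260 = 4·257 + 232
257 = 1·232 + 25
232 = 9·25 + 7
25 = 3·7 + 4
7 = 1·4 + 3
4 = 1·3 + 1
3 = 3·1 + 0
Back-substitute:
1 = 4 − 3
1 = −7 + 2·4
1 = 2·25 − 7·7
1 = −7·232 + 65·25
1 = 65·257 − 72·232
1 = −72·1260 + 353·257
So 257·353 ≡ 1 (mod 1260), hence d = 353.

353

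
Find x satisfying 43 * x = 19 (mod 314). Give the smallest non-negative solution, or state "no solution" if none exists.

First find gcd(43, 314):
314 = 7·43 + 13
43 = 3·13 + 4
13 = 3·4 + 1
4 = 4·1 + 0
gcd = 1, so a unique solution mod 314 exists.
Back-substitute for the Bézout coefficients:
1 = 13 − 3·4
1 = −3·43 + 10·13
1 = 10·314 − 73·43
So 43·(-73) ≡ 1 (mod 314), giving 43⁻¹ ≡ 241.
x ≡ 43⁻¹·19 ≡ 241·19 ≡ 183 (mod 314).

183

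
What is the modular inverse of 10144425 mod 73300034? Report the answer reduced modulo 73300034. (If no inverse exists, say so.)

48624529

gcd(73300034, 10144425) by repeated division:
73300034 = 7·10144425 + 2289059
10144425 = 4·2289059 + 988189
2289059 = 2·988189 + 312681
988189 = 3·312681 + 50146
312681 = 6·50146 + 11805
50146 = 4·11805 + 2926
11805 = 4·2926 + 101
2926 = 28·101 + 98
101 = 1·98 + 3
98 = 32·3 + 2
3 = 1·2 + 1
2 = 2·1 + 0
gcd = 1, so the inverse exists. Back-substitute:
1 = 3 − 2
1 = −98 + 33·3
1 = 33·101 − 34·98
1 = −34·2926 + 985·101
1 = 985·11805 − 3974·2926
1 = −3974·50146 + 16881·11805
1 = 16881·312681 − 105260·50146
1 = −105260·988189 + 332661·312681
1 = 332661·2289059 − 770582·988189
1 = −770582·10144425 + 3414989·2289059
1 = 3414989·73300034 − 24675505·10144425
Thus 10144425·(-24675505) ≡ 1 (mod 73300034); reducing, -24675505 mod 73300034 = 48624529.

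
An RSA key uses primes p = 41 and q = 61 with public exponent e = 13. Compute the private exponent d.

φ(n) = (p−1)(q−1) = 40·60 = 2400.
Need d with 13·d ≡ 1 (mod 2400). Apply the extended Euclidean algorithm:
2400 = 184*13 + 8
13 = 1*8 + 5
8 = 1*5 + 3
5 = 1*3 + 2
3 = 1*2 + 1
2 = 2*1 + 0
Back-substitute:
1 = 3 − 2
1 = −5 + 2·3
1 = 2·8 − 3·5
1 = −3·13 + 5·8
1 = 5·2400 − 923·13
So 13·(-923) ≡ 1 (mod 2400), hence d ≡ -923 ≡ 1477 (mod 2400).

1477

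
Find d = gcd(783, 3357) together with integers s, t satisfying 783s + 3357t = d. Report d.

Repeated division:
3357 = 4*783 + 225
783 = 3*225 + 108
225 = 2*108 + 9
108 = 12*9 + 0
gcd(783, 3357) = 9.
Back-substituting:
9 = 225 − 2·108
9 = −2·783 + 7·225
9 = 7·3357 − 30·783
So 9 = (7)·3357 + (-30)·783.

9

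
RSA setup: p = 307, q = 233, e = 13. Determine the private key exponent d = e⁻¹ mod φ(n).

5461

φ(n) = (p−1)(q−1) = 306·232 = 70992.
Need d with 13·d ≡ 1 (mod 70992). Apply the extended Euclidean algorithm:
70992 = 5460*13 + 12
13 = 1*12 + 1
12 = 12*1 + 0
Back-substitute:
1 = 13 − 12
1 = −70992 + 5461·13
So 13·5461 ≡ 1 (mod 70992), hence d = 5461.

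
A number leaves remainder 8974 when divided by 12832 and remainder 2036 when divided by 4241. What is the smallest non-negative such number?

44625838

Write x = 8974 + 12832·k. Then 12832·k ≡ 2036 − 8974 ≡ 1544 (mod 4241).
Need 12832⁻¹ mod 4241. Extended Euclid on (4241, 109):
4241 = 38·109 + 99
109 = 1·99 + 10
99 = 9·10 + 9
10 = 1·9 + 1
9 = 9·1 + 0
Back-substitute:
1 = 10 − 9
1 = −99 + 10·10
1 = 10·109 − 11·99
1 = −11·4241 + 428·109
12832⁻¹ ≡ 428 (mod 4241), so k ≡ 428·1544 ≡ 3477 (mod 4241).
x = 8974 + 12832·3477 = 44625838.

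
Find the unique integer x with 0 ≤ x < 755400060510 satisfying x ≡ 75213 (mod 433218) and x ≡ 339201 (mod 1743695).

619465424901

Write x = 75213 + 433218·k. Then 433218·k ≡ 339201 − 75213 ≡ 263988 (mod 1743695).
Need 433218⁻¹ mod 1743695. Extended Euclid on (1743695, 433218):
1743695 = 4*433218 + 10823
433218 = 40*10823 + 298
10823 = 36*298 + 95
298 = 3*95 + 13
95 = 7*13 + 4
13 = 3*4 + 1
4 = 4*1 + 0
Back-substitute:
1 = 13 − 3·4
1 = −3·95 + 22·13
1 = 22·298 − 69·95
1 = −69·10823 + 2506·298
1 = 2506·433218 − 100309·10823
1 = −100309·1743695 + 403742·433218
433218⁻¹ ≡ 403742 (mod 1743695), so k ≡ 403742·263988 ≡ 1429916 (mod 1743695).
x = 75213 + 433218·1429916 = 619465424901.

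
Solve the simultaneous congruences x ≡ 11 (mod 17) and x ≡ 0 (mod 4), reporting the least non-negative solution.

28

Write x = 11 + 17·k. Then 17·k ≡ 0 − 11 ≡ 1 (mod 4).
Need 17⁻¹ mod 4. Extended Euclid on (4, 1):
4 = 4*1 + 0
17⁻¹ ≡ 1 (mod 4), so k ≡ 1·1 ≡ 1 (mod 4).
x = 11 + 17·1 = 28.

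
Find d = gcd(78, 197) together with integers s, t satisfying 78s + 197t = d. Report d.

Euclidean algorithm:
197 = 2×78 + 41
78 = 1×41 + 37
41 = 1×37 + 4
37 = 9×4 + 1
4 = 4×1 + 0
gcd(78, 197) = 1.
Express as a combination:
1 = 37 − 9·4
1 = −9·41 + 10·37
1 = 10·78 − 19·41
1 = −19·197 + 48·78
So 1 = (-19)·197 + (48)·78.

1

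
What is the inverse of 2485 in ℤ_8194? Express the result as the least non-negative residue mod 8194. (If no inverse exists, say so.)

1009

gcd(8194, 2485) by repeated division:
8194 = 3·2485 + 739
2485 = 3·739 + 268
739 = 2·268 + 203
268 = 1·203 + 65
203 = 3·65 + 8
65 = 8·8 + 1
8 = 8·1 + 0
The gcd is 1. Working backward:
1 = 65 − 8·8
1 = −8·203 + 25·65
1 = 25·268 − 33·203
1 = −33·739 + 91·268
1 = 91·2485 − 306·739
1 = −306·8194 + 1009·2485
So 2485·1009 ≡ 1 (mod 8194).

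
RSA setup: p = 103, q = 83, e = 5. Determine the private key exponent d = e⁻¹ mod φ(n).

φ(n) = (p−1)(q−1) = 102·82 = 8364.
Need d with 5·d ≡ 1 (mod 8364). Apply the extended Euclidean algorithm:
8364 = 1672·5 + 4
5 = 1·4 + 1
4 = 4·1 + 0
Back-substitute:
1 = 5 − 4
1 = −8364 + 1673·5
So 5·1673 ≡ 1 (mod 8364), hence d = 1673.

1673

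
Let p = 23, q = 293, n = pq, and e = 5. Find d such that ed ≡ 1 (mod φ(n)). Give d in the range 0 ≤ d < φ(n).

φ(n) = (p−1)(q−1) = 22·292 = 6424.
Need d with 5·d ≡ 1 (mod 6424). Apply the extended Euclidean algorithm:
6424 = 1284·5 + 4
5 = 1·4 + 1
4 = 4·1 + 0
Back-substitute:
1 = 5 − 4
1 = −6424 + 1285·5
So 5·1285 ≡ 1 (mod 6424), hence d = 1285.

1285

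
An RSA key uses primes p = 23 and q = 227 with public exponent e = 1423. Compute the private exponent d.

φ(n) = (p−1)(q−1) = 22·226 = 4972.
Need d with 1423·d ≡ 1 (mod 4972). Apply the extended Euclidean algorithm:
4972 = 3·1423 + 703
1423 = 2·703 + 17
703 = 41·17 + 6
17 = 2·6 + 5
6 = 1·5 + 1
5 = 5·1 + 0
Back-substitute:
1 = 6 − 5
1 = −17 + 3·6
1 = 3·703 − 124·17
1 = −124·1423 + 251·703
1 = 251·4972 − 877·1423
So 1423·(-877) ≡ 1 (mod 4972), hence d ≡ -877 ≡ 4095 (mod 4972).

4095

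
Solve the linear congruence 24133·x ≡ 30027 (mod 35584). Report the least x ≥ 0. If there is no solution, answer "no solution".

First find gcd(24133, 35584):
35584 = 1*24133 + 11451
24133 = 2*11451 + 1231
11451 = 9*1231 + 372
1231 = 3*372 + 115
372 = 3*115 + 27
115 = 4*27 + 7
27 = 3*7 + 6
7 = 1*6 + 1
6 = 6*1 + 0
gcd = 1, so a unique solution mod 35584 exists.
Back-substitute for the Bézout coefficients:
1 = 7 − 6
1 = −27 + 4·7
1 = 4·115 − 17·27
1 = −17·372 + 55·115
1 = 55·1231 − 182·372
1 = −182·11451 + 1693·1231
1 = 1693·24133 − 3568·11451
1 = −3568·35584 + 5261·24133
So 24133·(5261) ≡ 1 (mod 35584), giving 24133⁻¹ ≡ 5261.
x ≡ 24133⁻¹·30027 ≡ 5261·30027 ≡ 14671 (mod 35584).

14671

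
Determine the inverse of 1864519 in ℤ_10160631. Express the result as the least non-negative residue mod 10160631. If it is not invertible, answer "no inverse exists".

Run Euclid on (10160631, 1864519):
10160631 = 5*1864519 + 838036
1864519 = 2*838036 + 188447
838036 = 4*188447 + 84248
188447 = 2*84248 + 19951
84248 = 4*19951 + 4444
19951 = 4*4444 + 2175
4444 = 2*2175 + 94
2175 = 23*94 + 13
94 = 7*13 + 3
13 = 4*3 + 1
3 = 3*1 + 0
The gcd is 1. Working backward:
1 = 13 − 4·3
1 = −4·94 + 29·13
1 = 29·2175 − 671·94
1 = −671·4444 + 1371·2175
1 = 1371·19951 − 6155·4444
1 = −6155·84248 + 25991·19951
1 = 25991·188447 − 58137·84248
1 = −58137·838036 + 258539·188447
1 = 258539·1864519 − 575215·838036
1 = −575215·10160631 + 3134614·1864519
So 1864519·3134614 ≡ 1 (mod 10160631).

3134614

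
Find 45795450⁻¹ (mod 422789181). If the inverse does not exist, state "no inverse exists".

no inverse exists

Euclidean algorithm on 422789181, 45795450:
422789181 = 9*45795450 + 10630131
45795450 = 4*10630131 + 3274926
10630131 = 3*3274926 + 805353
3274926 = 4*805353 + 53514
805353 = 15*53514 + 2643
53514 = 20*2643 + 654
2643 = 4*654 + 27
654 = 24*27 + 6
27 = 4*6 + 3
6 = 2*3 + 0
gcd(45795450, 422789181) = 3 ≠ 1, so 45795450 has no multiplicative inverse modulo 422789181.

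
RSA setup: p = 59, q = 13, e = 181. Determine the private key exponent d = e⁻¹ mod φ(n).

φ(n) = (p−1)(q−1) = 58·12 = 696.
Need d with 181·d ≡ 1 (mod 696). Apply the extended Euclidean algorithm:
696 = 3×181 + 153
181 = 1×153 + 28
153 = 5×28 + 13
28 = 2×13 + 2
13 = 6×2 + 1
2 = 2×1 + 0
Back-substitute:
1 = 13 − 6·2
1 = −6·28 + 13·13
1 = 13·153 − 71·28
1 = −71·181 + 84·153
1 = 84·696 − 323·181
So 181·(-323) ≡ 1 (mod 696), hence d ≡ -323 ≡ 373 (mod 696).

373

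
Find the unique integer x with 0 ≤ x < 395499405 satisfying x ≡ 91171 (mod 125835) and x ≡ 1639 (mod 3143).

53445211

Write x = 91171 + 125835·k. Then 125835·k ≡ 1639 − 91171 ≡ 1615 (mod 3143).
Need 125835⁻¹ mod 3143. Extended Euclid on (3143, 115):
3143 = 27×115 + 38
115 = 3×38 + 1
38 = 38×1 + 0
Back-substitute:
1 = 115 − 3·38
1 = −3·3143 + 82·115
125835⁻¹ ≡ 82 (mod 3143), so k ≡ 82·1615 ≡ 424 (mod 3143).
x = 91171 + 125835·424 = 53445211.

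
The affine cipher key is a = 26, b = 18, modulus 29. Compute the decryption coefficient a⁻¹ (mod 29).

Apply the Euclidean algorithm to 29 and 26:
29 = 1·26 + 3
26 = 8·3 + 2
3 = 1·2 + 1
2 = 2·1 + 0
The gcd is 1. Working backward:
1 = 3 − 2
1 = −26 + 9·3
1 = 9·29 − 10·26
Thus 26·(-10) ≡ 1 (mod 29); reducing, -10 mod 29 = 19.

19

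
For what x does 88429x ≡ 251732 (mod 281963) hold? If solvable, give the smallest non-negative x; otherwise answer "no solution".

gcd(88429, 281963):
281963 = 3·88429 + 16676
88429 = 5·16676 + 5049
16676 = 3·5049 + 1529
5049 = 3·1529 + 462
1529 = 3·462 + 143
462 = 3·143 + 33
143 = 4·33 + 11
33 = 3·11 + 0
gcd = 11, but 11 ∤ 251732, so the congruence has no solution.

no solution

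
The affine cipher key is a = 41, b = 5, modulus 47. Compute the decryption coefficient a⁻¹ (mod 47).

39

gcd(47, 41) by repeated division:
47 = 1×41 + 6
41 = 6×6 + 5
6 = 1×5 + 1
5 = 5×1 + 0
The gcd is 1. Working backward:
1 = 6 − 5
1 = −41 + 7·6
1 = 7·47 − 8·41
Thus 41·(-8) ≡ 1 (mod 47); reducing, -8 mod 47 = 39.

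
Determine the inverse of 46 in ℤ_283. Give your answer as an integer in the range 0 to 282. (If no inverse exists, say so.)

80

Apply the Euclidean algorithm to 283 and 46:
283 = 6·46 + 7
46 = 6·7 + 4
7 = 1·4 + 3
4 = 1·3 + 1
3 = 3·1 + 0
gcd = 1, so the inverse exists. Back-substitute:
1 = 4 − 3
1 = −7 + 2·4
1 = 2·46 − 13·7
1 = −13·283 + 80·46
So 46·80 ≡ 1 (mod 283).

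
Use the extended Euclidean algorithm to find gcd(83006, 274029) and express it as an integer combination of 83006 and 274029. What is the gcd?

Euclidean algorithm:
274029 = 3*83006 + 25011
83006 = 3*25011 + 7973
25011 = 3*7973 + 1092
7973 = 7*1092 + 329
1092 = 3*329 + 105
329 = 3*105 + 14
105 = 7*14 + 7
14 = 2*7 + 0
gcd(83006, 274029) = 7.
Working backward:
7 = 105 − 7·14
7 = −7·329 + 22·105
7 = 22·1092 − 73·329
7 = −73·7973 + 533·1092
7 = 533·25011 − 1672·7973
7 = −1672·83006 + 5549·25011
7 = 5549·274029 − 18319·83006
So 7 = (5549)·274029 + (-18319)·83006.

7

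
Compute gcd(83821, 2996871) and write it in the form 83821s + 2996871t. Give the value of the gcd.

Apply Euclid's algorithm to 2996871 and 83821:
2996871 = 35×83821 + 63136
83821 = 1×63136 + 20685
63136 = 3×20685 + 1081
20685 = 19×1081 + 146
1081 = 7×146 + 59
146 = 2×59 + 28
59 = 2×28 + 3
28 = 9×3 + 1
3 = 3×1 + 0
gcd(83821, 2996871) = 1.
Express as a combination:
1 = 28 − 9·3
1 = −9·59 + 19·28
1 = 19·146 − 47·59
1 = −47·1081 + 348·146
1 = 348·20685 − 6659·1081
1 = −6659·63136 + 20325·20685
1 = 20325·83821 − 26984·63136
1 = −26984·2996871 + 964765·83821
So 1 = (-26984)·2996871 + (964765)·83821.

1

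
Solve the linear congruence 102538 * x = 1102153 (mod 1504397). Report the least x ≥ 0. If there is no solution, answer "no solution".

First find gcd(102538, 1504397):
1504397 = 14·102538 + 68865
102538 = 1·68865 + 33673
68865 = 2·33673 + 1519
33673 = 22·1519 + 255
1519 = 5·255 + 244
255 = 1·244 + 11
244 = 22·11 + 2
11 = 5·2 + 1
2 = 2·1 + 0
gcd = 1, so a unique solution mod 1504397 exists.
Back-substitute for the Bézout coefficients:
1 = 11 − 5·2
1 = −5·244 + 111·11
1 = 111·255 − 116·244
1 = −116·1519 + 691·255
1 = 691·33673 − 15318·1519
1 = −15318·68865 + 31327·33673
1 = 31327·102538 − 46645·68865
1 = −46645·1504397 + 684357·102538
So 102538·(684357) ≡ 1 (mod 1504397), giving 102538⁻¹ ≡ 684357.
x ≡ 102538⁻¹·1102153 ≡ 684357·1102153 ≡ 579143 (mod 1504397).

579143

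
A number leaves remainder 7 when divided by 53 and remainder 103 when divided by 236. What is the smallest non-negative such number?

Write x = 7 + 53·k. Then 53·k ≡ 103 − 7 ≡ 96 (mod 236).
Need 53⁻¹ mod 236. Extended Euclid on (236, 53):
236 = 4*53 + 24
53 = 2*24 + 5
24 = 4*5 + 4
5 = 1*4 + 1
4 = 4*1 + 0
Back-substitute:
1 = 5 − 4
1 = −24 + 5·5
1 = 5·53 − 11·24
1 = −11·236 + 49·53
53⁻¹ ≡ 49 (mod 236), so k ≡ 49·96 ≡ 220 (mod 236).
x = 7 + 53·220 = 11667.

11667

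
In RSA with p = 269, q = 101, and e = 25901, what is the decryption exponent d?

9301

φ(n) = (p−1)(q−1) = 268·100 = 26800.
Need d with 25901·d ≡ 1 (mod 26800). Apply the extended Euclidean algorithm:
26800 = 1*25901 + 899
25901 = 28*899 + 729
899 = 1*729 + 170
729 = 4*170 + 49
170 = 3*49 + 23
49 = 2*23 + 3
23 = 7*3 + 2
3 = 1*2 + 1
2 = 2*1 + 0
Back-substitute:
1 = 3 − 2
1 = −23 + 8·3
1 = 8·49 − 17·23
1 = −17·170 + 59·49
1 = 59·729 − 253·170
1 = −253·899 + 312·729
1 = 312·25901 − 8989·899
1 = −8989·26800 + 9301·25901
So 25901·9301 ≡ 1 (mod 26800), hence d = 9301.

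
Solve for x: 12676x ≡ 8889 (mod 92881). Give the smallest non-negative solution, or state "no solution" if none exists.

11805

First find gcd(12676, 92881):
92881 = 7*12676 + 4149
12676 = 3*4149 + 229
4149 = 18*229 + 27
229 = 8*27 + 13
27 = 2*13 + 1
13 = 13*1 + 0
gcd = 1, so a unique solution mod 92881 exists.
Back-substitute for the Bézout coefficients:
1 = 27 − 2·13
1 = −2·229 + 17·27
1 = 17·4149 − 308·229
1 = −308·12676 + 941·4149
1 = 941·92881 − 6895·12676
So 12676·(-6895) ≡ 1 (mod 92881), giving 12676⁻¹ ≡ 85986.
x ≡ 12676⁻¹·8889 ≡ 85986·8889 ≡ 11805 (mod 92881).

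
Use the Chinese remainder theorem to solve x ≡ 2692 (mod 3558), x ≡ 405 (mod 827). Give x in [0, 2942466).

Write x = 2692 + 3558·k. Then 3558·k ≡ 405 − 2692 ≡ 194 (mod 827).
Need 3558⁻¹ mod 827. Extended Euclid on (827, 250):
827 = 3·250 + 77
250 = 3·77 + 19
77 = 4·19 + 1
19 = 19·1 + 0
Back-substitute:
1 = 77 − 4·19
1 = −4·250 + 13·77
1 = 13·827 − 43·250
3558⁻¹ ≡ 784 (mod 827), so k ≡ 784·194 ≡ 755 (mod 827).
x = 2692 + 3558·755 = 2688982.

2688982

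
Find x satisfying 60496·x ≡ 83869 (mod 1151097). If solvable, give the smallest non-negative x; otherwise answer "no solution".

First find gcd(60496, 1151097):
1151097 = 19×60496 + 1673
60496 = 36×1673 + 268
1673 = 6×268 + 65
268 = 4×65 + 8
65 = 8×8 + 1
8 = 8×1 + 0
gcd = 1, so a unique solution mod 1151097 exists.
Back-substitute for the Bézout coefficients:
1 = 65 − 8·8
1 = −8·268 + 33·65
1 = 33·1673 − 206·268
1 = −206·60496 + 7449·1673
1 = 7449·1151097 − 141737·60496
So 60496·(-141737) ≡ 1 (mod 1151097), giving 60496⁻¹ ≡ 1009360.
x ≡ 60496⁻¹·83869 ≡ 1009360·83869 ≡ 38266 (mod 1151097).

38266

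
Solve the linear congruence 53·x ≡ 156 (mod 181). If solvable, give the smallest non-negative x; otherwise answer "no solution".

61

First find gcd(53, 181):
181 = 3×53 + 22
53 = 2×22 + 9
22 = 2×9 + 4
9 = 2×4 + 1
4 = 4×1 + 0
gcd = 1, so a unique solution mod 181 exists.
Back-substitute for the Bézout coefficients:
1 = 9 − 2·4
1 = −2·22 + 5·9
1 = 5·53 − 12·22
1 = −12·181 + 41·53
So 53·(41) ≡ 1 (mod 181), giving 53⁻¹ ≡ 41.
x ≡ 53⁻¹·156 ≡ 41·156 ≡ 61 (mod 181).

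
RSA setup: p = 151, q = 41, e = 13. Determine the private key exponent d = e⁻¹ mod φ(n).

φ(n) = (p−1)(q−1) = 150·40 = 6000.
Need d with 13·d ≡ 1 (mod 6000). Apply the extended Euclidean algorithm:
6000 = 461*13 + 7
13 = 1*7 + 6
7 = 1*6 + 1
6 = 6*1 + 0
Back-substitute:
1 = 7 − 6
1 = −13 + 2·7
1 = 2·6000 − 923·13
So 13·(-923) ≡ 1 (mod 6000), hence d ≡ -923 ≡ 5077 (mod 6000).

5077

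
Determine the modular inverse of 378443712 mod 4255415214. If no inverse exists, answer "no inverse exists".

no inverse exists

Compute gcd(378443712, 4255415214):
4255415214 = 11·378443712 + 92534382
378443712 = 4·92534382 + 8306184
92534382 = 11·8306184 + 1166358
8306184 = 7·1166358 + 141678
1166358 = 8·141678 + 32934
141678 = 4·32934 + 9942
32934 = 3·9942 + 3108
9942 = 3·3108 + 618
3108 = 5·618 + 18
618 = 34·18 + 6
18 = 3·6 + 0
The gcd is 6, not 1, hence no inverse exists.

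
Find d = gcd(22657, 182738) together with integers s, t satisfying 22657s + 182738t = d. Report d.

1

Apply Euclid's algorithm to 182738 and 22657:
182738 = 8*22657 + 1482
22657 = 15*1482 + 427
1482 = 3*427 + 201
427 = 2*201 + 25
201 = 8*25 + 1
25 = 25*1 + 0
gcd(22657, 182738) = 1.
Back-substituting:
1 = 201 − 8·25
1 = −8·427 + 17·201
1 = 17·1482 − 59·427
1 = −59·22657 + 902·1482
1 = 902·182738 − 7275·22657
So 1 = (902)·182738 + (-7275)·22657.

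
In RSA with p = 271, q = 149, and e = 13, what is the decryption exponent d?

φ(n) = (p−1)(q−1) = 270·148 = 39960.
Need d with 13·d ≡ 1 (mod 39960). Apply the extended Euclidean algorithm:
39960 = 3073×13 + 11
13 = 1×11 + 2
11 = 5×2 + 1
2 = 2×1 + 0
Back-substitute:
1 = 11 − 5·2
1 = −5·13 + 6·11
1 = 6·39960 − 18443·13
So 13·(-18443) ≡ 1 (mod 39960), hence d ≡ -18443 ≡ 21517 (mod 39960).

21517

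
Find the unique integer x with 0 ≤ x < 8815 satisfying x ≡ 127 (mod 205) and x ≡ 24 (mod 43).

1357

Write x = 127 + 205·k. Then 205·k ≡ 24 − 127 ≡ 26 (mod 43).
Need 205⁻¹ mod 43. Extended Euclid on (43, 33):
43 = 1*33 + 10
33 = 3*10 + 3
10 = 3*3 + 1
3 = 3*1 + 0
Back-substitute:
1 = 10 − 3·3
1 = −3·33 + 10·10
1 = 10·43 − 13·33
205⁻¹ ≡ 30 (mod 43), so k ≡ 30·26 ≡ 6 (mod 43).
x = 127 + 205·6 = 1357.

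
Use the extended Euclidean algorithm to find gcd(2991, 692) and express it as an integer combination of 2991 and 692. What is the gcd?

1

Apply Euclid's algorithm to 2991 and 692:
2991 = 4·692 + 223
692 = 3·223 + 23
223 = 9·23 + 16
23 = 1·16 + 7
16 = 2·7 + 2
7 = 3·2 + 1
2 = 2·1 + 0
gcd(2991, 692) = 1.
Working backward:
1 = 7 − 3·2
1 = −3·16 + 7·7
1 = 7·23 − 10·16
1 = −10·223 + 97·23
1 = 97·692 − 301·223
1 = −301·2991 + 1301·692
So 1 = (-301)·2991 + (1301)·692.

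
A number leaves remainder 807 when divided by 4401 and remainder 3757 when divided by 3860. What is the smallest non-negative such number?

15976437

Write x = 807 + 4401·k. Then 4401·k ≡ 3757 − 807 ≡ 2950 (mod 3860).
Need 4401⁻¹ mod 3860. Extended Euclid on (3860, 541):
3860 = 7×541 + 73
541 = 7×73 + 30
73 = 2×30 + 13
30 = 2×13 + 4
13 = 3×4 + 1
4 = 4×1 + 0
Back-substitute:
1 = 13 − 3·4
1 = −3·30 + 7·13
1 = 7·73 − 17·30
1 = −17·541 + 126·73
1 = 126·3860 − 899·541
4401⁻¹ ≡ 2961 (mod 3860), so k ≡ 2961·2950 ≡ 3630 (mod 3860).
x = 807 + 4401·3630 = 15976437.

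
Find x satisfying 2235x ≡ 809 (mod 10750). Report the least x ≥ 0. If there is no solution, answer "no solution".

no solution

gcd(2235, 10750):
10750 = 4×2235 + 1810
2235 = 1×1810 + 425
1810 = 4×425 + 110
425 = 3×110 + 95
110 = 1×95 + 15
95 = 6×15 + 5
15 = 3×5 + 0
gcd = 5, but 5 ∤ 809, so the congruence has no solution.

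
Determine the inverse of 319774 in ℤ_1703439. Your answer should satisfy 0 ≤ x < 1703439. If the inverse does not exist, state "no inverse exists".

932722

Run Euclid on (1703439, 319774):
1703439 = 5·319774 + 104569
319774 = 3·104569 + 6067
104569 = 17·6067 + 1430
6067 = 4·1430 + 347
1430 = 4·347 + 42
347 = 8·42 + 11
42 = 3·11 + 9
11 = 1·9 + 2
9 = 4·2 + 1
2 = 2·1 + 0
gcd = 1, so the inverse exists. Back-substitute:
1 = 9 − 4·2
1 = −4·11 + 5·9
1 = 5·42 − 19·11
1 = −19·347 + 157·42
1 = 157·1430 − 647·347
1 = −647·6067 + 2745·1430
1 = 2745·104569 − 47312·6067
1 = −47312·319774 + 144681·104569
1 = 144681·1703439 − 770717·319774
So 319774·(-770717) ≡ 1 (mod 1703439), and -770717 ≡ 932722 (mod 1703439).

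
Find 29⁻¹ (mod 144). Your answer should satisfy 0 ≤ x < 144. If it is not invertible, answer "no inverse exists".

5

Apply the Euclidean algorithm to 144 and 29:
144 = 4·29 + 28
29 = 1·28 + 1
28 = 28·1 + 0
gcd = 1, so the inverse exists. Back-substitute:
1 = 29 − 28
1 = −144 + 5·29
So 29·5 ≡ 1 (mod 144).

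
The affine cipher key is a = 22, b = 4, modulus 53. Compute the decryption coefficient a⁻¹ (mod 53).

Run Euclid on (53, 22):
53 = 2×22 + 9
22 = 2×9 + 4
9 = 2×4 + 1
4 = 4×1 + 0
The gcd is 1. Working backward:
1 = 9 − 2·4
1 = −2·22 + 5·9
1 = 5·53 − 12·22
Thus 22·(-12) ≡ 1 (mod 53); reducing, -12 mod 53 = 41.

41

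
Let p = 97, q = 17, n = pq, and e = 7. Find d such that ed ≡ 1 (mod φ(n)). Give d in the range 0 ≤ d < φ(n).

439

φ(n) = (p−1)(q−1) = 96·16 = 1536.
Need d with 7·d ≡ 1 (mod 1536). Apply the extended Euclidean algorithm:
1536 = 219·7 + 3
7 = 2·3 + 1
3 = 3·1 + 0
Back-substitute:
1 = 7 − 2·3
1 = −2·1536 + 439·7
So 7·439 ≡ 1 (mod 1536), hence d = 439.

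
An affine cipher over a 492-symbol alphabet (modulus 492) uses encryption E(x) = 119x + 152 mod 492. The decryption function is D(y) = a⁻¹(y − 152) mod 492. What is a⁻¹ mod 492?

Apply the Euclidean algorithm to 492 and 119:
492 = 4·119 + 16
119 = 7·16 + 7
16 = 2·7 + 2
7 = 3·2 + 1
2 = 2·1 + 0
Since gcd(119, 492) = 1, back-substitute to write 1 as a combination:
1 = 7 − 3·2
1 = −3·16 + 7·7
1 = 7·119 − 52·16
1 = −52·492 + 215·119
So 119·215 ≡ 1 (mod 492).

215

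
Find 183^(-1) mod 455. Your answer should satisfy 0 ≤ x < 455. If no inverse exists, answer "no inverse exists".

Run Euclid on (455, 183):
455 = 2*183 + 89
183 = 2*89 + 5
89 = 17*5 + 4
5 = 1*4 + 1
4 = 4*1 + 0
Since gcd(183, 455) = 1, back-substitute to write 1 as a combination:
1 = 5 − 4
1 = −89 + 18·5
1 = 18·183 − 37·89
1 = −37·455 + 92·183
So 183·92 ≡ 1 (mod 455).

92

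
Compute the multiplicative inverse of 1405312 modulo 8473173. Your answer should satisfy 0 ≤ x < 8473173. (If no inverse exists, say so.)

Extended Euclidean algorithm:
8473173 = 6×1405312 + 41301
1405312 = 34×41301 + 1078
41301 = 38×1078 + 337
1078 = 3×337 + 67
337 = 5×67 + 2
67 = 33×2 + 1
2 = 2×1 + 0
Since gcd(1405312, 8473173) = 1, back-substitute to write 1 as a combination:
1 = 67 − 33·2
1 = −33·337 + 166·67
1 = 166·1078 − 531·337
1 = −531·41301 + 20344·1078
1 = 20344·1405312 − 692227·41301
1 = −692227·8473173 + 4173706·1405312
So 1405312·4173706 ≡ 1 (mod 8473173).

4173706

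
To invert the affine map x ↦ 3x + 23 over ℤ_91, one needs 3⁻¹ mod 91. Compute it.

gcd(91, 3) by repeated division:
91 = 30·3 + 1
3 = 3·1 + 0
The gcd is 1. Working backward:
1 = 91 − 30·3
Thus 3·(-30) ≡ 1 (mod 91); reducing, -30 mod 91 = 61.

61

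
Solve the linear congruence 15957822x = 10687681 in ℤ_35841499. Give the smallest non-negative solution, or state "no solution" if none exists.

First find gcd(15957822, 35841499):
35841499 = 2·15957822 + 3925855
15957822 = 4·3925855 + 254402
3925855 = 15·254402 + 109825
254402 = 2·109825 + 34752
109825 = 3·34752 + 5569
34752 = 6·5569 + 1338
5569 = 4·1338 + 217
1338 = 6·217 + 36
217 = 6·36 + 1
36 = 36·1 + 0
gcd = 1, so a unique solution mod 35841499 exists.
Back-substitute for the Bézout coefficients:
1 = 217 − 6·36
1 = −6·1338 + 37·217
1 = 37·5569 − 154·1338
1 = −154·34752 + 961·5569
1 = 961·109825 − 3037·34752
1 = −3037·254402 + 7035·109825
1 = 7035·3925855 − 108562·254402
1 = −108562·15957822 + 441283·3925855
1 = 441283·35841499 − 991128·15957822
So 15957822·(-991128) ≡ 1 (mod 35841499), giving 15957822⁻¹ ≡ 34850371.
x ≡ 15957822⁻¹·10687681 ≡ 34850371·10687681 ≡ 23452284 (mod 35841499).

23452284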